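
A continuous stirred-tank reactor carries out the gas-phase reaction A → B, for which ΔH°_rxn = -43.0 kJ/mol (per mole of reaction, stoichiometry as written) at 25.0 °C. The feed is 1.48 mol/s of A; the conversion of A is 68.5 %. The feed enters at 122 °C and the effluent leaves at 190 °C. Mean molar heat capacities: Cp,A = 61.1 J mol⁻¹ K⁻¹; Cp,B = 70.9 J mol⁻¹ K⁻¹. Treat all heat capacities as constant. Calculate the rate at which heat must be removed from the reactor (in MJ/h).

Extent of reaction ξ = 0.685 × 1.48 = 1.0138 mol/s
Reaction term: ξ·ΔH°_rxn = 1.0138 × -43.0 = -43.593 kJ/s
Sensible, feed 122→25 °C: -8.7715 kJ/s
Outlet flows (mol/s): A 0.4662, B 1.0138
Sensible, products 25→190 °C: 16.56 kJ/s
Q = ΔH = -35.805 kJ/s = -35.805 kW
Heat removed = 128.9 MJ/h

Q_out = 129 MJ/h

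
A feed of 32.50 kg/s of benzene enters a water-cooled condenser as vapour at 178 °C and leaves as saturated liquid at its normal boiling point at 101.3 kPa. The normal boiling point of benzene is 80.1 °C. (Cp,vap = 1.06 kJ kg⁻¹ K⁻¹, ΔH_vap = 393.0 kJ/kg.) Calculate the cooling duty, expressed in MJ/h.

Q_c = 58100 MJ/h

vapour 178→80.1 °C: -103.77 kJ/kg
condensation at 80.1 °C: -393 kJ/kg
Δh = -103.77 + -393 = -496.77 kJ/kg
Q = ṁ·Δh = 32.50 kg/s × -496.77 kJ/kg = -16145 kJ/s
|Q| = 16145 kW = 58123 MJ/h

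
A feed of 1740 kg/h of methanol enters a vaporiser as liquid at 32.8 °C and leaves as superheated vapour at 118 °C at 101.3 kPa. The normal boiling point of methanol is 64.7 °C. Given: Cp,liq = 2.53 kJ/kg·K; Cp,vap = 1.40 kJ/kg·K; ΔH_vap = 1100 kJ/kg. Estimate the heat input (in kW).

liquid 32.8→64.7 °C: 80.707 kJ/kg
vaporisation at 64.7 °C: 1100 kJ/kg
vapour 64.7→118 °C: 74.62 kJ/kg
Δh = 80.707 + 1100 + 74.62 = 1255.3 kJ/kg
Q = ṁ·Δh = 1740 kg/h × 1255.3 kJ/kg = 2.1843e+06 kJ/h
|Q| = 606.74 kW

Q = 607 kW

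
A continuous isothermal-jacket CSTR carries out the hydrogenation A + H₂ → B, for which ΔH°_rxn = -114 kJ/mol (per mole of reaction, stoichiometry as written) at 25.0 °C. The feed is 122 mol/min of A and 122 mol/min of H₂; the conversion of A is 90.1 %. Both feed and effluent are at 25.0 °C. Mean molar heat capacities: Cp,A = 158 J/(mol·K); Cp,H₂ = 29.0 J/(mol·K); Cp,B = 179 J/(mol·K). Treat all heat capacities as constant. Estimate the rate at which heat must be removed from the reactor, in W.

Extent of reaction ξ = 0.901 × 122 = 109.92 mol/min
Reaction term: ξ·ΔH°_rxn = 109.92 × -114 = -12531 kJ/min
Q = ΔH = -12531 kJ/min = -208.85 kW
Heat removed = 208850 W

Q_out = 209000 W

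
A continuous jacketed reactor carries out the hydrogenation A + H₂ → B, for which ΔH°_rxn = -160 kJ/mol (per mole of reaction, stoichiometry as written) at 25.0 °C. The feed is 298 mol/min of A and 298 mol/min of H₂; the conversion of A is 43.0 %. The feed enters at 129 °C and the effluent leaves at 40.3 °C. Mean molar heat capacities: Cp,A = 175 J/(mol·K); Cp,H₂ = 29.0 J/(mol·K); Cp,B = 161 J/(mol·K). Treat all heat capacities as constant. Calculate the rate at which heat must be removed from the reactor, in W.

Extent of reaction ξ = 0.430 × 298 = 128.14 mol/min
Reaction term: ξ·ΔH°_rxn = 128.14 × -160 = -20502 kJ/min
Sensible, feed 129→25 °C: -6322.4 kJ/min
Outlet flows (mol/min): A 169.86, H₂ 169.86, B 128.14
Sensible, products 25→40.3 °C: 845.81 kJ/min
Q = ΔH = -25979 kJ/min = -432.98 kW
Heat removed = 432980 W

Q_out = 433000 W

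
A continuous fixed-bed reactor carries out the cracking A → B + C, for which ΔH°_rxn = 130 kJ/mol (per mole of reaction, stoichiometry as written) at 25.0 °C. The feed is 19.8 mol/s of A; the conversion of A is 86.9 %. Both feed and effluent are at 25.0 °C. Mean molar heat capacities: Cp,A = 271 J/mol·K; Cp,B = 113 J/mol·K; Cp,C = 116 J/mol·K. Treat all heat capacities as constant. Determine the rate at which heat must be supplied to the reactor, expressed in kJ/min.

Extent of reaction ξ = 0.869 × 19.8 = 17.206 mol/s
Reaction term: ξ·ΔH°_rxn = 17.206 × 130 = 2236.8 kJ/s
Q = ΔH = 2236.8 kJ/s = 2236.8 kW
Heat supplied = 134210 kJ/min

Q_in = 134000 kJ/min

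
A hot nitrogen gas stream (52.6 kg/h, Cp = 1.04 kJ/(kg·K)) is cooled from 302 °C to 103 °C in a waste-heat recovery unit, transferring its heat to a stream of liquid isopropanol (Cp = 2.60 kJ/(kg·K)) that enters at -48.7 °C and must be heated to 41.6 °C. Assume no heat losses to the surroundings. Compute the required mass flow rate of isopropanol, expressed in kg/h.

ṁ_c = 46.4 kg/h

Heat released by hot stream: Q = 52.6 × 1.04 × (302 − 103) = 10886 kJ/h
Energy balance on cold side (adiabatic exchanger): Q = ṁ_c·Cp_c·(T_c,out − T_c,in)
ṁ_c = 10886 / [2.60 × (41.6 − -48.7)] = 46.367 kg/h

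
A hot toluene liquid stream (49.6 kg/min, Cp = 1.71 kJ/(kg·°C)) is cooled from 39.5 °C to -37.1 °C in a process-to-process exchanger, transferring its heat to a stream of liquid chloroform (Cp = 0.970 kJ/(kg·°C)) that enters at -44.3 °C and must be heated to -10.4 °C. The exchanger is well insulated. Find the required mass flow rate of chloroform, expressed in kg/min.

ṁ_c = 198 kg/min

Heat released by hot stream: Q = 49.6 × 1.71 × (39.5 − -37.1) = 6496.9 kJ/min
Energy balance on cold side (adiabatic exchanger): Q = ṁ_c·Cp_c·(T_c,out − T_c,in)
ṁ_c = 6496.9 / [0.970 × (-10.4 − -44.3)] = 197.58 kg/min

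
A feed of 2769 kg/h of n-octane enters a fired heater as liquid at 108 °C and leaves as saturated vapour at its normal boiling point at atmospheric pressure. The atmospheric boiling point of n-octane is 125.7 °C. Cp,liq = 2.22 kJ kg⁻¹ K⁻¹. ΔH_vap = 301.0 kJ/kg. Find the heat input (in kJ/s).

liquid 108→125.7 °C: 39.294 kJ/kg
vaporisation at 125.7 °C: 301 kJ/kg
Δh = 39.294 + 301 = 340.29 kJ/kg
Q = ṁ·Δh = 2769 kg/h × 340.29 kJ/kg = 942270 kJ/h
|Q| = 261.74 kW

Q = 262 kJ/s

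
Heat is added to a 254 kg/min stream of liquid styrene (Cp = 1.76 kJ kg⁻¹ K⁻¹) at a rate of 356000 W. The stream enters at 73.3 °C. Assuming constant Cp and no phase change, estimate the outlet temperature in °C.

T_out = 121 °C

Q = 356000 W = 21360 kJ/min
ΔT = Q/(ṁ·Cp) = 21360/(254×1.76) = 47.781 K
T_out = 73.3 + 47.781 = 121.08 °C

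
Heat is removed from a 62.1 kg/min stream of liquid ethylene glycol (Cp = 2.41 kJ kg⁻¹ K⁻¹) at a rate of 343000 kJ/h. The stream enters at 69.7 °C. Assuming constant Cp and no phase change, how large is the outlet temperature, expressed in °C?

Q = 343000 kJ/h = 5716.7 kJ/min
ΔT = Q/(ṁ·Cp) = 5716.7/(62.1×2.41) = 38.197 K
T_out = 69.7 − 38.197 = 31.503 °C

T_out = 31.5 °C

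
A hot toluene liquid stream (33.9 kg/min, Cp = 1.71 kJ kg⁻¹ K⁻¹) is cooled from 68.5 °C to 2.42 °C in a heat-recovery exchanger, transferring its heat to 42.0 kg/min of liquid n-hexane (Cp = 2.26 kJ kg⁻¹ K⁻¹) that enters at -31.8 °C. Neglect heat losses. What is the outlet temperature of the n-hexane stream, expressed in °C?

Heat released by hot stream: Q = 33.9 × 1.71 × (68.5 − 2.42) = 3830.6 kJ/min
Energy balance on cold side (adiabatic exchanger): Q = ṁ_c·Cp_c·(T_c,out − T_c,in)
T_c,out = -31.8 + 3830.6/(42.0 × 2.26) = 8.556 °C

T_c,out = 8.56 °C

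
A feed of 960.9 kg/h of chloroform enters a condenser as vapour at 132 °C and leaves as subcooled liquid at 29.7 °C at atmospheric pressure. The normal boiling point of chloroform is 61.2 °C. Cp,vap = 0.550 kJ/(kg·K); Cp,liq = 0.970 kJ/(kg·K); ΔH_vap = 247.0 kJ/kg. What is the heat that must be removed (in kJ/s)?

vapour 132→61.2 °C: -38.94 kJ/kg
condensation at 61.2 °C: -247 kJ/kg
liquid 61.2→29.7 °C: -30.555 kJ/kg
Δh = -38.94 + -247 + -30.555 = -316.5 kJ/kg
Q = ṁ·Δh = 960.9 kg/h × -316.5 kJ/kg = -304120 kJ/h
|Q| = 84.478 kW

Q_c = 84.5 kJ/s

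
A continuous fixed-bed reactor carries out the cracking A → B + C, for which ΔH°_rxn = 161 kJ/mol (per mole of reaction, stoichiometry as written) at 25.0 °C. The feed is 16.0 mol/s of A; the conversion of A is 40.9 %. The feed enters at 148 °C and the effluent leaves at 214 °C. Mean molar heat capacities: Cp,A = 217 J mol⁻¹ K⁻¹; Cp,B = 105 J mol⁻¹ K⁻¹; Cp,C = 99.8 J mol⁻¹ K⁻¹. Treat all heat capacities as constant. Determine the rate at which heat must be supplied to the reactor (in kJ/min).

Q_in = 76100 kJ/min

Extent of reaction ξ = 0.409 × 16.0 = 6.544 mol/s
Reaction term: ξ·ΔH°_rxn = 6.544 × 161 = 1053.6 kJ/s
Sensible, feed 148→25 °C: -427.06 kJ/s
Outlet flows (mol/s): A 9.456, B 6.544, C 6.544
Sensible, products 25→214 °C: 641.12 kJ/s
Q = ΔH = 1267.6 kJ/s = 1267.6 kW
Heat supplied = 76059 kJ/min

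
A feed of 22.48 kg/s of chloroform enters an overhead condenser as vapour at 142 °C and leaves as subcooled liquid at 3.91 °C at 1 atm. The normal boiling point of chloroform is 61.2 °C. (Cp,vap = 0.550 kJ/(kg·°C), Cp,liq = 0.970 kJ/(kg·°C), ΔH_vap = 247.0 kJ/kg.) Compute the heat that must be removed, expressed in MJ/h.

vapour 142→61.2 °C: -44.44 kJ/kg
condensation at 61.2 °C: -247 kJ/kg
liquid 61.2→3.91 °C: -55.571 kJ/kg
Δh = -44.44 + -247 + -55.571 = -347.01 kJ/kg
Q = ṁ·Δh = 22.48 kg/s × -347.01 kJ/kg = -7800.8 kJ/s
|Q| = 7800.8 kW = 28083 MJ/h

Q_c = 28100 MJ/h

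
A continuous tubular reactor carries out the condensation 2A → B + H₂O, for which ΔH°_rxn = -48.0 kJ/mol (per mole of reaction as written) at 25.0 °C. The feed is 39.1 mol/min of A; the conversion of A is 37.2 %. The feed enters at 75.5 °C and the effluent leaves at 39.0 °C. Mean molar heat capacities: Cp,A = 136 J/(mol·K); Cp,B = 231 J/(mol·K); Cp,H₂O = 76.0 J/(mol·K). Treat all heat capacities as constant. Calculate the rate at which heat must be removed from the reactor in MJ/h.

Q_out = 32.4 MJ/h

Extent of reaction ξ = 0.372 × 39.1 / 2 = 7.2726 mol/min
Reaction term: ξ·ΔH°_rxn = 7.2726 × -48.0 = -349.08 kJ/min
Sensible, feed 75.5→25 °C: -268.54 kJ/min
Outlet flows (mol/min): A 24.555, B 7.2726, H₂O 7.2726
Sensible, products 25→39.0 °C: 78.01 kJ/min
Q = ΔH = -539.61 kJ/min = -8.9936 kW
Heat removed = 32.377 MJ/h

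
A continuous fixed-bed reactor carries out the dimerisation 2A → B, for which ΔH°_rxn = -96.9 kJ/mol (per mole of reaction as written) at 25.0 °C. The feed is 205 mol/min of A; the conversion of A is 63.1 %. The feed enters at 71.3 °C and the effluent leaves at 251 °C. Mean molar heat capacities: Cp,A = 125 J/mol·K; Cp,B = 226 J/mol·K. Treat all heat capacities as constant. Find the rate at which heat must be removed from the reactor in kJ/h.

Extent of reaction ξ = 0.631 × 205 / 2 = 64.677 mol/min
Reaction term: ξ·ΔH°_rxn = 64.677 × -96.9 = -6267.2 kJ/min
Sensible, feed 71.3→25 °C: -1186.4 kJ/min
Outlet flows (mol/min): A 75.645, B 64.677
Sensible, products 25→251 °C: 5440.4 kJ/min
Q = ΔH = -2013.2 kJ/min = -33.554 kW
Heat removed = 120790 kJ/h

Q_out = 121000 kJ/h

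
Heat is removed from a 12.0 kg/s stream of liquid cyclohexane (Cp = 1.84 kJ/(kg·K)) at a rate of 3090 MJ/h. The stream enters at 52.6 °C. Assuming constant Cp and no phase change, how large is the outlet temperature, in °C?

T_out = 13.7 °C

Q = 3090 MJ/h = 858.33 kJ/s
ΔT = Q/(ṁ·Cp) = 858.33/(12.0×1.84) = 38.874 K
T_out = 52.6 − 38.874 = 13.726 °C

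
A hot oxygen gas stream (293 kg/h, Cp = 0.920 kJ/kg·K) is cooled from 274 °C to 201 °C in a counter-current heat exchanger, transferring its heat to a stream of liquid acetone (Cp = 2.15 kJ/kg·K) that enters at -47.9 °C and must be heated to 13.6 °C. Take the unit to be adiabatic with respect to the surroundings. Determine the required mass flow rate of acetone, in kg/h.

Heat released by hot stream: Q = 293 × 0.920 × (274 − 201) = 19678 kJ/h
Energy balance on cold side (adiabatic exchanger): Q = ṁ_c·Cp_c·(T_c,out − T_c,in)
ṁ_c = 19678 / [2.15 × (13.6 − -47.9)] = 148.82 kg/h

ṁ_c = 149 kg/h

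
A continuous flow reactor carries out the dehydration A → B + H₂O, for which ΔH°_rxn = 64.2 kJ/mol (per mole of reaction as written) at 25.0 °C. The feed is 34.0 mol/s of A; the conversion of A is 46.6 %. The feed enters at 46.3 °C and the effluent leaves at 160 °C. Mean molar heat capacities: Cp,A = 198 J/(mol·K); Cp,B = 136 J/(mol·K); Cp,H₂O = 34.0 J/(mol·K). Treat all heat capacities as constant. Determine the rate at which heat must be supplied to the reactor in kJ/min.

Extent of reaction ξ = 0.466 × 34.0 = 15.844 mol/s
Reaction term: ξ·ΔH°_rxn = 15.844 × 64.2 = 1017.2 kJ/s
Sensible, feed 46.3→25 °C: -143.39 kJ/s
Outlet flows (mol/s): A 18.156, B 15.844, H₂O 15.844
Sensible, products 25→160 °C: 848.93 kJ/s
Q = ΔH = 1722.7 kJ/s = 1722.7 kW
Heat supplied = 103360 kJ/min

Q_in = 103000 kJ/min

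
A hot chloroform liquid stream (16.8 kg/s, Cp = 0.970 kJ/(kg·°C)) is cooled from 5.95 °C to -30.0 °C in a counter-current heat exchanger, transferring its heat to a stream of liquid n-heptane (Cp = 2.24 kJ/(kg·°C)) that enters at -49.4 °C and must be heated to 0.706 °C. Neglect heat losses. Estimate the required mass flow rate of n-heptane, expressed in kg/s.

ṁ_c = 5.22 kg/s

Heat released by hot stream: Q = 16.8 × 0.970 × (5.95 − -30.0) = 585.84 kJ/s
Energy balance on cold side (adiabatic exchanger): Q = ṁ_c·Cp_c·(T_c,out − T_c,in)
ṁ_c = 585.84 / [2.24 × (0.706 − -49.4)] = 5.2197 kg/s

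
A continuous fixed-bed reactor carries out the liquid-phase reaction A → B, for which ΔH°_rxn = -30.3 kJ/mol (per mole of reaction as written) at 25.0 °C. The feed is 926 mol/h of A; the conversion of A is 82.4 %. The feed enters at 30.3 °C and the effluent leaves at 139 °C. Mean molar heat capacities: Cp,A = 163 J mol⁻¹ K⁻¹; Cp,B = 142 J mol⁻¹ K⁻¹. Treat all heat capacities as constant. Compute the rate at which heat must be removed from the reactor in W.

Extent of reaction ξ = 0.824 × 926 = 763.02 mol/h
Reaction term: ξ·ΔH°_rxn = 763.02 × -30.3 = -23120 kJ/h
Sensible, feed 30.3→25 °C: -799.97 kJ/h
Outlet flows (mol/h): A 162.98, B 763.02
Sensible, products 25→139 °C: 15380 kJ/h
Q = ΔH = -8539.3 kJ/h = -2.372 kW
Heat removed = 2372 W

Q_out = 2370 W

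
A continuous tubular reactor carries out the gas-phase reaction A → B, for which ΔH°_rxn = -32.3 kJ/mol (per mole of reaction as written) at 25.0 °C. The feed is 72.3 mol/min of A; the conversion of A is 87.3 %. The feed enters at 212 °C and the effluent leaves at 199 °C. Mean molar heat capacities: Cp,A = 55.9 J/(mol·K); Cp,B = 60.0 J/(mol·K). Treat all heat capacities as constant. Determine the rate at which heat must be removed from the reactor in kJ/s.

Q_out = 34.1 kJ/s

Extent of reaction ξ = 0.873 × 72.3 = 63.118 mol/min
Reaction term: ξ·ΔH°_rxn = 63.118 × -32.3 = -2038.7 kJ/min
Sensible, feed 212→25 °C: -755.77 kJ/min
Outlet flows (mol/min): A 9.1821, B 63.118
Sensible, products 25→199 °C: 748.26 kJ/min
Q = ΔH = -2046.2 kJ/min = -34.104 kW
Heat removed = 34.104 kJ/s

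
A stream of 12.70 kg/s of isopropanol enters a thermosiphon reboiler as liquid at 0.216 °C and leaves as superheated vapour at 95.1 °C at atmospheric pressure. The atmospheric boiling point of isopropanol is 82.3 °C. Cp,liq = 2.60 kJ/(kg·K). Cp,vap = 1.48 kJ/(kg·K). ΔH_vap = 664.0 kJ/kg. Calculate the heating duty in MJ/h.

Q = 41000 MJ/h

liquid 0.216→82.3 °C: 213.42 kJ/kg
vaporisation at 82.3 °C: 664 kJ/kg
vapour 82.3→95.1 °C: 18.944 kJ/kg
Δh = 213.42 + 664 + 18.944 = 896.36 kJ/kg
Q = ṁ·Δh = 12.70 kg/s × 896.36 kJ/kg = 11384 kJ/s
|Q| = 11384 kW = 40982 MJ/h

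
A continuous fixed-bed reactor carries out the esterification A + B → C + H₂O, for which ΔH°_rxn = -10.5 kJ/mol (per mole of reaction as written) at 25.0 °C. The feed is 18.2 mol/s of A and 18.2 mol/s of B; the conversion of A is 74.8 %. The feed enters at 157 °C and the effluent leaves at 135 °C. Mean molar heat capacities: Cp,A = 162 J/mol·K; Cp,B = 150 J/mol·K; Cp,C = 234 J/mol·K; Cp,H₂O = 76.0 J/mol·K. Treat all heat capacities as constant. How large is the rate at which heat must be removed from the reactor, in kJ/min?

Extent of reaction ξ = 0.748 × 18.2 = 13.614 mol/s
Reaction term: ξ·ΔH°_rxn = 13.614 × -10.5 = -142.94 kJ/s
Sensible, feed 157→25 °C: -749.55 kJ/s
Outlet flows (mol/s): A 4.5864, B 4.5864, C 13.614, H₂O 13.614
Sensible, products 25→135 °C: 621.63 kJ/s
Q = ΔH = -270.86 kJ/s = -270.86 kW
Heat removed = 16252 kJ/min

Q_out = 16300 kJ/min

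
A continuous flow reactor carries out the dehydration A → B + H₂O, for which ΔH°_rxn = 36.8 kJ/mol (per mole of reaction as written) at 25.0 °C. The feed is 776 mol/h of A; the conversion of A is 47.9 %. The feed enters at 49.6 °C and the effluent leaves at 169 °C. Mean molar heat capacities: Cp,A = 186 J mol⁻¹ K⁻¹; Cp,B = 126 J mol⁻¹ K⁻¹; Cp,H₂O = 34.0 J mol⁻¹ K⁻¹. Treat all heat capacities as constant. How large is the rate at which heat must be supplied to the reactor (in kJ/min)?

Q_in = 492 kJ/min

Extent of reaction ξ = 0.479 × 776 = 371.7 mol/h
Reaction term: ξ·ΔH°_rxn = 371.7 × 36.8 = 13679 kJ/h
Sensible, feed 49.6→25 °C: -3550.7 kJ/h
Outlet flows (mol/h): A 404.3, B 371.7, H₂O 371.7
Sensible, products 25→169 °C: 19393 kJ/h
Q = ΔH = 29521 kJ/h = 8.2002 kW
Heat supplied = 492.01 kJ/min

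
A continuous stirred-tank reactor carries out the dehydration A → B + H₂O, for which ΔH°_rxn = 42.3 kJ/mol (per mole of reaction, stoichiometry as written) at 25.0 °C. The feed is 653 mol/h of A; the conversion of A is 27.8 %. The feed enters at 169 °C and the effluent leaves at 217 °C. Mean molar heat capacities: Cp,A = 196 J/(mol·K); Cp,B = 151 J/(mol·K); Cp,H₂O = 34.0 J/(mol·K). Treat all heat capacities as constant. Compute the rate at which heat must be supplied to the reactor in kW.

Q_in = 3.73 kW

Extent of reaction ξ = 0.278 × 653 = 181.53 mol/h
Reaction term: ξ·ΔH°_rxn = 181.53 × 42.3 = 7678.9 kJ/h
Sensible, feed 169→25 °C: -18430 kJ/h
Outlet flows (mol/h): A 471.47, B 181.53, H₂O 181.53
Sensible, products 25→217 °C: 24190 kJ/h
Q = ΔH = 13439 kJ/h = 3.733 kW
Heat supplied = 3.733 kW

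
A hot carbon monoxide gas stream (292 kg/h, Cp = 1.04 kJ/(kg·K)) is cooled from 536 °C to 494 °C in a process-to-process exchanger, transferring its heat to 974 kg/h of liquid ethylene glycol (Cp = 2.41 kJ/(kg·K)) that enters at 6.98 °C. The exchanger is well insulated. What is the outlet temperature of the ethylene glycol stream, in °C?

Heat released by hot stream: Q = 292 × 1.04 × (536 − 494) = 12755 kJ/h
Energy balance on cold side (adiabatic exchanger): Q = ṁ_c·Cp_c·(T_c,out − T_c,in)
T_c,out = 6.98 + 12755/(974 × 2.41) = 12.414 °C

T_c,out = 12.4 °C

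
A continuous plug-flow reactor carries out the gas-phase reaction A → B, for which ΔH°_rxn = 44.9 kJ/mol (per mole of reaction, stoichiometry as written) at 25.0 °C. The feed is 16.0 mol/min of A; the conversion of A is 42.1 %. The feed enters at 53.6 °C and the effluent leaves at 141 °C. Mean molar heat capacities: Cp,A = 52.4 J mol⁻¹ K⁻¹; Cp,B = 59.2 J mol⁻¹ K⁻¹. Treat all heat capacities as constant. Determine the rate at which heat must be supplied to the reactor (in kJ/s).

Extent of reaction ξ = 0.421 × 16.0 = 6.736 mol/min
Reaction term: ξ·ΔH°_rxn = 6.736 × 44.9 = 302.45 kJ/min
Sensible, feed 53.6→25 °C: -23.978 kJ/min
Outlet flows (mol/min): A 9.264, B 6.736
Sensible, products 25→141 °C: 102.57 kJ/min
Q = ΔH = 381.04 kJ/min = 6.3506 kW
Heat supplied = 6.3506 kJ/s

Q_in = 6.35 kJ/s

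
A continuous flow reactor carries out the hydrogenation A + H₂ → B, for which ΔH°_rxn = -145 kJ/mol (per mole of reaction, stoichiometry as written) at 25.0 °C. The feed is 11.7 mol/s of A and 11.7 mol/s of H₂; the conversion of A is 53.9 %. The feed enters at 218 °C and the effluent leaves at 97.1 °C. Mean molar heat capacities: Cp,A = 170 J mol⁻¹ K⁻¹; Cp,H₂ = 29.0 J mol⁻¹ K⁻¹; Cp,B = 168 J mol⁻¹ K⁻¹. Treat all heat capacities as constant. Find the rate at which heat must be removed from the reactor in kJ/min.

Extent of reaction ξ = 0.539 × 11.7 = 6.3063 mol/s
Reaction term: ξ·ΔH°_rxn = 6.3063 × -145 = -914.41 kJ/s
Sensible, feed 218→25 °C: -449.36 kJ/s
Outlet flows (mol/s): A 5.3937, H₂ 5.3937, B 6.3063
Sensible, products 25→97.1 °C: 153.78 kJ/s
Q = ΔH = -1210 kJ/s = -1210 kW
Heat removed = 72600 kJ/min

Q_out = 72600 kJ/min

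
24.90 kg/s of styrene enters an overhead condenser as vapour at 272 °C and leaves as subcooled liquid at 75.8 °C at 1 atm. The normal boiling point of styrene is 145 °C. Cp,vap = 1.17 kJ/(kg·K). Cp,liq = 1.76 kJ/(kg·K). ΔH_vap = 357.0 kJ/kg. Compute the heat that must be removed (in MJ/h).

vapour 272→145 °C: -148.59 kJ/kg
condensation at 145 °C: -357 kJ/kg
liquid 145→75.8 °C: -121.79 kJ/kg
Δh = -148.59 + -357 + -121.79 = -627.38 kJ/kg
Q = ṁ·Δh = 24.90 kg/s × -627.38 kJ/kg = -15622 kJ/s
|Q| = 15622 kW = 56239 MJ/h

Q_c = 56200 MJ/h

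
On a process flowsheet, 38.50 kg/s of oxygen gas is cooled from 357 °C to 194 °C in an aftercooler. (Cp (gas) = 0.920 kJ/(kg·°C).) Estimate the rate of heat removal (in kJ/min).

Q = ṁ·Cp·ΔT = 38.50 × 0.920 × (194 − 357) = -5773.5 kJ/s
Cooling duty = 346410 kJ/min

Q_c = 346000 kJ/min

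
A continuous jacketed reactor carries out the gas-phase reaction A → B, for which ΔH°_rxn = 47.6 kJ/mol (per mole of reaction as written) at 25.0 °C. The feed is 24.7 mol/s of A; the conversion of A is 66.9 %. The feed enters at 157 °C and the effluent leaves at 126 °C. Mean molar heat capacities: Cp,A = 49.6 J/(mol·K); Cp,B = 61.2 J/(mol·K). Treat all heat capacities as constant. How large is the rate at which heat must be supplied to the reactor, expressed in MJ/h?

Extent of reaction ξ = 0.669 × 24.7 = 16.524 mol/s
Reaction term: ξ·ΔH°_rxn = 16.524 × 47.6 = 786.56 kJ/s
Sensible, feed 157→25 °C: -161.72 kJ/s
Outlet flows (mol/s): A 8.1757, B 16.524
Sensible, products 25→126 °C: 143.1 kJ/s
Q = ΔH = 767.94 kJ/s = 767.94 kW
Heat supplied = 2764.6 MJ/h

Q_in = 2760 MJ/h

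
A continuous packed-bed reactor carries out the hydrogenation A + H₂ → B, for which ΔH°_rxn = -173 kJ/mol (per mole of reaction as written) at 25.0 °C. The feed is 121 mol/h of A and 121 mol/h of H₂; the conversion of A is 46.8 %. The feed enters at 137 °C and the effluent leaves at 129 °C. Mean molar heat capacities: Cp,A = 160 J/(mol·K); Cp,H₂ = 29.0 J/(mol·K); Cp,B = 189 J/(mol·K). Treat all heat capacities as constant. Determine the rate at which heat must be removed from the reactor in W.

Extent of reaction ξ = 0.468 × 121 = 56.628 mol/h
Reaction term: ξ·ΔH°_rxn = 56.628 × -173 = -9796.6 kJ/h
Sensible, feed 137→25 °C: -2561.3 kJ/h
Outlet flows (mol/h): A 64.372, H₂ 64.372, B 56.628
Sensible, products 25→129 °C: 2378.4 kJ/h
Q = ΔH = -9979.6 kJ/h = -2.7721 kW
Heat removed = 2772.1 W

Q_out = 2770 W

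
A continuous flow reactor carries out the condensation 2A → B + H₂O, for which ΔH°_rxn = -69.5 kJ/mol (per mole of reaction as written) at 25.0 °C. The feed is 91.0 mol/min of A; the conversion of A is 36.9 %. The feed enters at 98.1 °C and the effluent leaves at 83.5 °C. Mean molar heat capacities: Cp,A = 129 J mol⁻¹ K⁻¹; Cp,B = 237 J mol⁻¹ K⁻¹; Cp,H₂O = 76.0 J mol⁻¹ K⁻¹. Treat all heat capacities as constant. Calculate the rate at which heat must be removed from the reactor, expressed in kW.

Q_out = 21.4 kW

Extent of reaction ξ = 0.369 × 91.0 / 2 = 16.79 mol/min
Reaction term: ξ·ΔH°_rxn = 16.79 × -69.5 = -1166.9 kJ/min
Sensible, feed 98.1→25 °C: -858.12 kJ/min
Outlet flows (mol/min): A 57.421, B 16.79, H₂O 16.79
Sensible, products 25→83.5 °C: 740.75 kJ/min
Q = ΔH = -1284.2 kJ/min = -21.404 kW
Heat removed = 21.404 kW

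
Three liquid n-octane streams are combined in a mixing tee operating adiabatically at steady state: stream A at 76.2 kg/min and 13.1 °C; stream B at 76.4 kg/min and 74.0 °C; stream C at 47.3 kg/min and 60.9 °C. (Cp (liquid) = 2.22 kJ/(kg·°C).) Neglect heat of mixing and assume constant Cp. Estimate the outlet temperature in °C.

T_out = 47.7 °C

Energy balance with Q = 0: Σ ṁᵢCp,ᵢ(T_out − Tᵢ) = 0
Σ ṁᵢCp,ᵢTᵢ = 76.2×2.22×13.1 + 76.4×2.22×74.0 + 47.3×2.22×60.9 = 21162
Σ ṁᵢCp,ᵢ = 76.2×2.22 + 76.4×2.22 + 47.3×2.22 = 443.78
T_out = 21162 / 443.78 = 47.686 °C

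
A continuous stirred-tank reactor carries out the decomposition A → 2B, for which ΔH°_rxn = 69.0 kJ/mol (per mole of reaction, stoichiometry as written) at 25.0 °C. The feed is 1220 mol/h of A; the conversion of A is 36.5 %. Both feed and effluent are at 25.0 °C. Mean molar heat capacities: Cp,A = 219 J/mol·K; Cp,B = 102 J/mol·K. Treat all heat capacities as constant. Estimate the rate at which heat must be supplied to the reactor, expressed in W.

Q_in = 8530 W

Extent of reaction ξ = 0.365 × 1220 = 445.3 mol/h
Reaction term: ξ·ΔH°_rxn = 445.3 × 69.0 = 30726 kJ/h
Q = ΔH = 30726 kJ/h = 8.5349 kW
Heat supplied = 8534.9 W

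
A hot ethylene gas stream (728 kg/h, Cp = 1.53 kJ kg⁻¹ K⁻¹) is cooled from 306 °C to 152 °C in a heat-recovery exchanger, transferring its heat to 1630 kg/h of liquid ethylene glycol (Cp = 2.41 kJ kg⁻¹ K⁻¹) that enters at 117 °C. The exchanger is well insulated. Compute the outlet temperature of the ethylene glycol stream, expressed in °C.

T_c,out = 161 °C

Heat released by hot stream: Q = 728 × 1.53 × (306 − 152) = 171530 kJ/h
Energy balance on cold side (adiabatic exchanger): Q = ṁ_c·Cp_c·(T_c,out − T_c,in)
T_c,out = 117 + 171530/(1630 × 2.41) = 160.67 °C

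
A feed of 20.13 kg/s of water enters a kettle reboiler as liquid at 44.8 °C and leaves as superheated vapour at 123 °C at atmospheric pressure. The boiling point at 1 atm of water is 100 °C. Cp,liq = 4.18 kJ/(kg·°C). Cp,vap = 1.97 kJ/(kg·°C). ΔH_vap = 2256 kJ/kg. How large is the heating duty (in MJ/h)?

liquid 44.8→100 °C: 230.74 kJ/kg
vaporisation at 100 °C: 2256 kJ/kg
vapour 100→123 °C: 45.31 kJ/kg
Δh = 230.74 + 2256 + 45.31 = 2532 kJ/kg
Q = ṁ·Δh = 20.13 kg/s × 2532 kJ/kg = 50970 kJ/s
|Q| = 50970 kW = 183490 MJ/h

Q = 183000 MJ/h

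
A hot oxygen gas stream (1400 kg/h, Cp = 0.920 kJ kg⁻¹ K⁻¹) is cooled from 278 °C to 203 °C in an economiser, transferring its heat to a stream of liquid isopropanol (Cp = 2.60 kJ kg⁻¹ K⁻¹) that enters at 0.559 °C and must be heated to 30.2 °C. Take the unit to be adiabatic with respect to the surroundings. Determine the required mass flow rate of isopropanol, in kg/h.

Heat released by hot stream: Q = 1400 × 0.920 × (278 − 203) = 96600 kJ/h
Energy balance on cold side (adiabatic exchanger): Q = ṁ_c·Cp_c·(T_c,out − T_c,in)
ṁ_c = 96600 / [2.60 × (30.2 − 0.559)] = 1253.5 kg/h

ṁ_c = 1250 kg/h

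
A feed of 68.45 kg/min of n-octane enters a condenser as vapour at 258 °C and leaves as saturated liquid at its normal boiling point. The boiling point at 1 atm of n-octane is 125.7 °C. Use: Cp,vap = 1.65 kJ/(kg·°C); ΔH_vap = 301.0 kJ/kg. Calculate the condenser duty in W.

vapour 258→125.7 °C: -218.3 kJ/kg
condensation at 125.7 °C: -301 kJ/kg
Δh = -218.3 + -301 = -519.3 kJ/kg
Q = ṁ·Δh = 68.45 kg/min × -519.3 kJ/kg = -35546 kJ/min
|Q| = 592.43 kW = 592430 W

Q_c = 592000 W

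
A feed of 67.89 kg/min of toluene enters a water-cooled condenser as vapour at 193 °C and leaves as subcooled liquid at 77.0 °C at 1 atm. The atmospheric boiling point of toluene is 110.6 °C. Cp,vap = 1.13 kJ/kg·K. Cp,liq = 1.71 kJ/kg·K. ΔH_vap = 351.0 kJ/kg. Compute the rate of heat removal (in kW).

Q_c = 568 kW

vapour 193→110.6 °C: -93.112 kJ/kg
condensation at 110.6 °C: -351 kJ/kg
liquid 110.6→77.0 °C: -57.456 kJ/kg
Δh = -93.112 + -351 + -57.456 = -501.57 kJ/kg
Q = ṁ·Δh = 67.89 kg/min × -501.57 kJ/kg = -34051 kJ/min
|Q| = 567.52 kW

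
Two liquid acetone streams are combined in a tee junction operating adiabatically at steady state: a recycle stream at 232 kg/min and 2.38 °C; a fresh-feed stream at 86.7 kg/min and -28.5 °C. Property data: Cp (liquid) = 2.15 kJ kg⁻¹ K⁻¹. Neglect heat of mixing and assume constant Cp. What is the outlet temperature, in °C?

No heat crosses the boundary, so H_out = H_in.
Σ ṁᵢCp,ᵢTᵢ = 232×2.15×2.38 + 86.7×2.15×-28.5 = -4125.4
Σ ṁᵢCp,ᵢ = 232×2.15 + 86.7×2.15 = 685.2
T_out = -4125.4 / 685.2 = -6.0207 °C

T_out = -6.02 °C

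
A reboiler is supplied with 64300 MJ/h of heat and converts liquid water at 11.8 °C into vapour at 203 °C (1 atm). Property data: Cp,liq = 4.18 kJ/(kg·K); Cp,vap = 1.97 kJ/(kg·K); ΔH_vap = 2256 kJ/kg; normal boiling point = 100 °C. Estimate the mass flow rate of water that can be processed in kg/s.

Δh = 4.18×(100−11.8) + 2256 + 1.97×(203−100) = 2827.6 kJ/kg
Q = 64300 MJ/h = 17861 kJ/s = 17861 kJ/s
ṁ = Q/Δh = 17861 / 2827.6 = 6.3167 kg/s

ṁ = 6.32 kg/s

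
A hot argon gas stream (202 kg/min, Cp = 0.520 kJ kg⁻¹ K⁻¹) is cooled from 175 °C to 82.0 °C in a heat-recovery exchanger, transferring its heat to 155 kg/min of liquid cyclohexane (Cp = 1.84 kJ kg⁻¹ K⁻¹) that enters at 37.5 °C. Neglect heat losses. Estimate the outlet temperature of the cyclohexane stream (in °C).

Heat released by hot stream: Q = 202 × 0.520 × (175 − 82.0) = 9768.7 kJ/min
Energy balance on cold side (adiabatic exchanger): Q = ṁ_c·Cp_c·(T_c,out − T_c,in)
T_c,out = 37.5 + 9768.7/(155 × 1.84) = 71.752 °C

T_c,out = 71.8 °C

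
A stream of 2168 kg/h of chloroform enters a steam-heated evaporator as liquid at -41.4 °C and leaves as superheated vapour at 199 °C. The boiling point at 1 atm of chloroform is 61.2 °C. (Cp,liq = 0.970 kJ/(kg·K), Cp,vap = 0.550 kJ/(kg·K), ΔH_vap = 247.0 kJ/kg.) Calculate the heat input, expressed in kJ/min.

liquid -41.4→61.2 °C: 99.522 kJ/kg
vaporisation at 61.2 °C: 247 kJ/kg
vapour 61.2→199 °C: 75.79 kJ/kg
Δh = 99.522 + 247 + 75.79 = 422.31 kJ/kg
Q = ṁ·Δh = 2168 kg/h × 422.31 kJ/kg = 915570 kJ/h
|Q| = 254.33 kW = 15260 kJ/min

Q = 15300 kJ/min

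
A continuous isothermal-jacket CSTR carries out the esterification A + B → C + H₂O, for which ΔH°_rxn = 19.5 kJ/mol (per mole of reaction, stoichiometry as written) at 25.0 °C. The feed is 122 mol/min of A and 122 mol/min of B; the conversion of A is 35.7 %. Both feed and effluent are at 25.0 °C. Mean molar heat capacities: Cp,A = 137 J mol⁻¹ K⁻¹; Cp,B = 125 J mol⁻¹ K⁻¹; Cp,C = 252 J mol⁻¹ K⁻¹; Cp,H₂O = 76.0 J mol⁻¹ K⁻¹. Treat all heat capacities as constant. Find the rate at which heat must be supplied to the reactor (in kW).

Extent of reaction ξ = 0.357 × 122 = 43.554 mol/min
Reaction term: ξ·ΔH°_rxn = 43.554 × 19.5 = 849.3 kJ/min
Q = ΔH = 849.3 kJ/min = 14.155 kW
Heat supplied = 14.155 kW

Q_in = 14.2 kW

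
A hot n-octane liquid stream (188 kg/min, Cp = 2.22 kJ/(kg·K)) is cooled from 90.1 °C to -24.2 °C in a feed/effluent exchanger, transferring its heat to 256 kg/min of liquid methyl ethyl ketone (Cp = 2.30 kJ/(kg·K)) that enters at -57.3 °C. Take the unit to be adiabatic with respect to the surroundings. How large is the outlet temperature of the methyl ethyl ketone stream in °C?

Heat released by hot stream: Q = 188 × 2.22 × (90.1 − -24.2) = 47704 kJ/min
Energy balance on cold side (adiabatic exchanger): Q = ṁ_c·Cp_c·(T_c,out − T_c,in)
T_c,out = -57.3 + 47704/(256 × 2.30) = 23.719 °C

T_c,out = 23.7 °C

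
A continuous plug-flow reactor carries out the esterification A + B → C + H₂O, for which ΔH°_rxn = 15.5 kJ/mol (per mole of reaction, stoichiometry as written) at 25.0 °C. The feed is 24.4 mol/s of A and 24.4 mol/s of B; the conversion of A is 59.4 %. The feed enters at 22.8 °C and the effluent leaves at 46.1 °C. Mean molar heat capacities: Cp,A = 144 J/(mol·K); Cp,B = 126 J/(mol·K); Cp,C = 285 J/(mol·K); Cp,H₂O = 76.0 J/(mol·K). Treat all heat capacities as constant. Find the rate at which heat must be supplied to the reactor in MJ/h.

Extent of reaction ξ = 0.594 × 24.4 = 14.494 mol/s
Reaction term: ξ·ΔH°_rxn = 14.494 × 15.5 = 224.65 kJ/s
Sensible, feed 22.8→25 °C: 14.494 kJ/s
Outlet flows (mol/s): A 9.9064, B 9.9064, C 14.494, H₂O 14.494
Sensible, products 25→46.1 °C: 166.84 kJ/s
Q = ΔH = 405.98 kJ/s = 405.98 kW
Heat supplied = 1461.5 MJ/h

Q_in = 1460 MJ/h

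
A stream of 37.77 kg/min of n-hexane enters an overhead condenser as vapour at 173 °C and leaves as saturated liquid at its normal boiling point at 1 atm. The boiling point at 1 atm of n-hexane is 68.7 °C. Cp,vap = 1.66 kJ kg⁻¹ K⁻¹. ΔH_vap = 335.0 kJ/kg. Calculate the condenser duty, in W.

vapour 173→68.7 °C: -173.14 kJ/kg
condensation at 68.7 °C: -335 kJ/kg
Δh = -173.14 + -335 = -508.14 kJ/kg
Q = ṁ·Δh = 37.77 kg/min × -508.14 kJ/kg = -19192 kJ/min
|Q| = 319.87 kW = 319870 W

Q_c = 320000 W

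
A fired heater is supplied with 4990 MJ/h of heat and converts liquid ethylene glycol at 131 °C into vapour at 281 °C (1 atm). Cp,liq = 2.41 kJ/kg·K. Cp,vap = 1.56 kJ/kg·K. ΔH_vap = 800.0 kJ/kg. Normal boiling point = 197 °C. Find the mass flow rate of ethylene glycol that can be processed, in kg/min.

ṁ = 76.3 kg/min

Δh = 2.41×(197−131) + 800.0 + 1.56×(281−197) = 1090.1 kJ/kg
Q = 4990 MJ/h = 1386.1 kJ/s = 83167 kJ/min
ṁ = Q/Δh = 83167 / 1090.1 = 76.293 kg/min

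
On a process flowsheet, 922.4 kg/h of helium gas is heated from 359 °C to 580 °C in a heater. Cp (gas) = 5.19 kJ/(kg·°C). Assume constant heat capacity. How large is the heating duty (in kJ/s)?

Q = ṁ·Cp·ΔT = 922.4 × 5.19 × (580 − 359) = 1.058e+06 kJ/h
Converting: 1.058e+06 / 3600 s = 293.88 kW

Q = 294 kJ/s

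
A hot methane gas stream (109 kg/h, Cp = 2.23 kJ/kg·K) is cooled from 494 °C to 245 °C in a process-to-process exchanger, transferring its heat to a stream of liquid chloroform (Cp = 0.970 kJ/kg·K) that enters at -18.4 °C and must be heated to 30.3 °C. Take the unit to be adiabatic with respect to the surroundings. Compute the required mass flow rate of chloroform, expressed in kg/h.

ṁ_c = 1280 kg/h

Heat released by hot stream: Q = 109 × 2.23 × (494 − 245) = 60524 kJ/h
Energy balance on cold side (adiabatic exchanger): Q = ṁ_c·Cp_c·(T_c,out − T_c,in)
ṁ_c = 60524 / [0.970 × (30.3 − -18.4)] = 1281.2 kg/h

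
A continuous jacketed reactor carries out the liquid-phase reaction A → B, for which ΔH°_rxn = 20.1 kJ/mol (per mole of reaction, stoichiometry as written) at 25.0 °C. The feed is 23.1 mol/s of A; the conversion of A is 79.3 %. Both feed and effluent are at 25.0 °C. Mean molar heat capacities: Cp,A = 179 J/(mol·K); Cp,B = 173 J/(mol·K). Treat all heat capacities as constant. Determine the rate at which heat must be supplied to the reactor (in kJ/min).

Extent of reaction ξ = 0.793 × 23.1 = 18.318 mol/s
Reaction term: ξ·ΔH°_rxn = 18.318 × 20.1 = 368.2 kJ/s
Q = ΔH = 368.2 kJ/s = 368.2 kW
Heat supplied = 22092 kJ/min

Q_in = 22100 kJ/min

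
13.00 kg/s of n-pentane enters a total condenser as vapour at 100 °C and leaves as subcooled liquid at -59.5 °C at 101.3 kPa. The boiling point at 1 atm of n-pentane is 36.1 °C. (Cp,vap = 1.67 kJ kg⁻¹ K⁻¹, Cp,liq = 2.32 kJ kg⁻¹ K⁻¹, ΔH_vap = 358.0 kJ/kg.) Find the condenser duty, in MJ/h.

vapour 100→36.1 °C: -106.71 kJ/kg
condensation at 36.1 °C: -358 kJ/kg
liquid 36.1→-59.5 °C: -221.79 kJ/kg
Δh = -106.71 + -358 + -221.79 = -686.5 kJ/kg
Q = ṁ·Δh = 13.00 kg/s × -686.5 kJ/kg = -8924.6 kJ/s
|Q| = 8924.6 kW = 32128 MJ/h

Q_c = 32100 MJ/h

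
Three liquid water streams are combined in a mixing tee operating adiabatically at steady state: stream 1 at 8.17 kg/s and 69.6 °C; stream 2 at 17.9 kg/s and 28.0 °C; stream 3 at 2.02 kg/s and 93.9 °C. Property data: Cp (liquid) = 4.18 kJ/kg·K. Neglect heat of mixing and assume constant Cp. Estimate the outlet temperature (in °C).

T_out = 44.8 °C

No heat crosses the boundary, so H_out = H_in.
Σ ṁᵢCp,ᵢTᵢ = 8.17×4.18×69.6 + 17.9×4.18×28.0 + 2.02×4.18×93.9 = 5264.8
Σ ṁᵢCp,ᵢ = 8.17×4.18 + 17.9×4.18 + 2.02×4.18 = 117.42
T_out = 5264.8 / 117.42 = 44.838 °C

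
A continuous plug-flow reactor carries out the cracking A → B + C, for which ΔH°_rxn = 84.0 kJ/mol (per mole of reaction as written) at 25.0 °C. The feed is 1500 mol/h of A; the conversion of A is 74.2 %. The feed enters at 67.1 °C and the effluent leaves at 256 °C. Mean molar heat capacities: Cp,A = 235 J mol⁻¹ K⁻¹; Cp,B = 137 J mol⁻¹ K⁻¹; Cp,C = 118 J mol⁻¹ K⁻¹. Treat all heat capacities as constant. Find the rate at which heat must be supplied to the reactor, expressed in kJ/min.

Q_in = 2750 kJ/min

Extent of reaction ξ = 0.742 × 1500 = 1113 mol/h
Reaction term: ξ·ΔH°_rxn = 1113 × 84.0 = 93492 kJ/h
Sensible, feed 67.1→25 °C: -14840 kJ/h
Outlet flows (mol/h): A 387, B 1113, C 1113
Sensible, products 25→256 °C: 86570 kJ/h
Q = ΔH = 165220 kJ/h = 45.895 kW
Heat supplied = 2753.7 kJ/min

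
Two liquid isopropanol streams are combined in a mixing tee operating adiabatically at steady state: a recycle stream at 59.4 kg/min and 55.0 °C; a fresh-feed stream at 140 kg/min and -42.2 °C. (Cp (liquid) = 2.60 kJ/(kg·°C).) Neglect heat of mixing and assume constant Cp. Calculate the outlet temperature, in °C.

T_out = -13.2 °C

No heat crosses the boundary, so H_out = H_in.
T_out = Σ ṁᵢCp,ᵢTᵢ / Σ ṁᵢCp,ᵢ
      = -6866.6 / 518.44 = -13.245 °C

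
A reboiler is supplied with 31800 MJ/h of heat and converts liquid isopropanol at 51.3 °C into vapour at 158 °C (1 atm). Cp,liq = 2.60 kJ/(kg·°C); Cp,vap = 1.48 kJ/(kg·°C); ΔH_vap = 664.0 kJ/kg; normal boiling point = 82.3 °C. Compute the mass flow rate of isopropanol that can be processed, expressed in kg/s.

ṁ = 10.3 kg/s

Δh = 2.60×(82.3−51.3) + 664.0 + 1.48×(158−82.3) = 856.64 kJ/kg
Q = 31800 MJ/h = 8833.3 kJ/s = 8833.3 kJ/s
ṁ = Q/Δh = 8833.3 / 856.64 = 10.312 kg/s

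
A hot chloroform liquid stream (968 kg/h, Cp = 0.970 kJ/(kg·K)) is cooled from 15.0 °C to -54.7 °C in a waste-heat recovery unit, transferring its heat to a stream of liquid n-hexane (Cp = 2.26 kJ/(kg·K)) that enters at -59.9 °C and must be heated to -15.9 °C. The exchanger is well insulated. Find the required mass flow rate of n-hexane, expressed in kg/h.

ṁ_c = 658 kg/h

Heat released by hot stream: Q = 968 × 0.970 × (15.0 − -54.7) = 65446 kJ/h
Energy balance on cold side (adiabatic exchanger): Q = ṁ_c·Cp_c·(T_c,out − T_c,in)
ṁ_c = 65446 / [2.26 × (-15.9 − -59.9)] = 658.14 kg/h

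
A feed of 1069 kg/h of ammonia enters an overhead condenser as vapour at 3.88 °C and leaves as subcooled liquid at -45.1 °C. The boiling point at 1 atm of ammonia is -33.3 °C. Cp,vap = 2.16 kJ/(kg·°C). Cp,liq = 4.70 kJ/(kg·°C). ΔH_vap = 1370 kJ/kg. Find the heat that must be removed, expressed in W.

vapour 3.88→-33.3 °C: -80.309 kJ/kg
condensation at -33.3 °C: -1370 kJ/kg
liquid -33.3→-45.1 °C: -55.46 kJ/kg
Δh = -80.309 + -1370 + -55.46 = -1505.8 kJ/kg
Q = ṁ·Δh = 1069 kg/h × -1505.8 kJ/kg = -1.6097e+06 kJ/h
|Q| = 447.13 kW = 447130 W

Q_c = 447000 W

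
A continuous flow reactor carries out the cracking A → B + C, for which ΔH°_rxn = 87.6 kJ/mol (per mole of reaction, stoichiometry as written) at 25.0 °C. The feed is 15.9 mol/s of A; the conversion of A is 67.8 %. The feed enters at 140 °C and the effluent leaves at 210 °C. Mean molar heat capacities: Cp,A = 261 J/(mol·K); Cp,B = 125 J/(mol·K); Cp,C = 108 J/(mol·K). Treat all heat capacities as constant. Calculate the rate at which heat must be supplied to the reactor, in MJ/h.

Extent of reaction ξ = 0.678 × 15.9 = 10.78 mol/s
Reaction term: ξ·ΔH°_rxn = 10.78 × 87.6 = 944.35 kJ/s
Sensible, feed 140→25 °C: -477.24 kJ/s
Outlet flows (mol/s): A 5.1198, B 10.78, C 10.78
Sensible, products 25→210 °C: 711.89 kJ/s
Q = ΔH = 1179 kJ/s = 1179 kW
Heat supplied = 4244.4 MJ/h

Q_in = 4240 MJ/h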